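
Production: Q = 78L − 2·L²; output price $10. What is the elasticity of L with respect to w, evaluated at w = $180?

ε = -0.3

From P·MP_L = w with MP_L = 78 − 4L, labor demand is L(w) = (78 − w/10)/4.
dL/dw = −1/(40) = -0.025.
At w = 180, L = 15, so ε = (dL/dw)·(w/L) = (-0.025)·(180/15) = -0.3.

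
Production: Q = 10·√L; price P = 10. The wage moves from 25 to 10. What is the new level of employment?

From P·MP_L = w with MP_L = 5·L^(-1/2), the labor demand is L(w) = (50/w)^(2).
At w = 25: L = 4. At w = 10: L = 25.

L* = 25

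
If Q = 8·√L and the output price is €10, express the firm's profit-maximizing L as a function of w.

L(w) = 1600/w²

MP_L = (1/2)·8·L^(-1/2) = 4·L^(-1/2).
Setting P·MP_L = w: 40·L^(-1/2) = w.
Solving for L: L^(-1/2) = w/40, so L = (40/w)^(2).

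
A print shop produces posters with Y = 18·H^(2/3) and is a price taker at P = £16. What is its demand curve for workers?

MP_H = (2/3)·18·H^(-1/3) = 12·H^(-1/3).
Setting P·MP_H = w: 192·H^(-1/3) = w.
Solving for H: H^(-1/3) = w/192, so H = (192/w)^(3).

H(w) = 7077888/w³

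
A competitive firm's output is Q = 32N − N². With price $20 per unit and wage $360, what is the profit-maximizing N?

N* = 7

The marginal product of N is MP_N = 32 − 2N.
A price-taking firm hires until the value of the marginal product equals the wage: P·MP_N = w, so 20·(32 − 2N) = 360.
Then 32 − 2N = 18, giving N = 7.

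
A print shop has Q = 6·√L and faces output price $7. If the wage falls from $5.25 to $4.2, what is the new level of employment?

From P·MP_L = w with MP_L = 3·L^(-1/2), the labor demand is L(w) = (21/w)^(2).
At w = 5.25: L = 16. At w = 4.2: L = 25.

L* = 25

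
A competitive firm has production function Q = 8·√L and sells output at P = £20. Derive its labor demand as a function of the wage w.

MP_L = (1/2)·8·L^(-1/2) = 4·L^(-1/2).
Setting P·MP_L = w: 80·L^(-1/2) = w.
Solving for L: L^(-1/2) = w/80, so L = (80/w)^(2).

L(w) = 6400/w²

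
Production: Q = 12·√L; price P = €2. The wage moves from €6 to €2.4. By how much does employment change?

From P·MP_L = w with MP_L = 6·L^(-1/2), the labor demand is L(w) = (12/w)^(2).
At w = 6: L = 4. At w = 2.4: L = 25.
ΔL = 25 − 4 = 21.

ΔL = 21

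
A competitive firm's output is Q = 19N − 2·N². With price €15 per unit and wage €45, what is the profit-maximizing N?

The marginal product of N is MP_N = 19 − 4N.
A price-taking firm hires until the value of the marginal product equals the wage: P·MP_N = w, so 15·(19 − 4N) = 45.
Then 19 − 4N = 3, giving N = 4.

N* = 4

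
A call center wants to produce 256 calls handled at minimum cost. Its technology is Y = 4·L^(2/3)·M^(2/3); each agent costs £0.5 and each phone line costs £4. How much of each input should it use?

Cost minimization requires the marginal rate of technical substitution to equal the input-price ratio: MP_L/MP_M = w/r.
Here MP_L/MP_M = (2/3)·(M/L)/(2/3) = (M/L). Setting this equal to 0.5/4 = 0.125 gives M = 0.125L.
Substituting into Y = 256: 4·L^(2/3)·(0.125L)^(2/3) = 256.
Solving, L = 64 and M = 8.

L* = 64, M* = 8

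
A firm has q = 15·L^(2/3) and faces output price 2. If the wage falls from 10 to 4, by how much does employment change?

ΔL = 117

From P·MP_L = w with MP_L = 10·L^(-1/3), the labor demand is L(w) = (20/w)^(3).
At w = 10: L = 8. At w = 4: L = 125.
ΔL = 125 − 8 = 117.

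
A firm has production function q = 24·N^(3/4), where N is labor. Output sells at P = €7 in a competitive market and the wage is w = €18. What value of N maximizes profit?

N* = 2401

MP_N = (3/4)·24·N^(-1/4) = 18·N^(-1/4).
Profit maximization for a price taker requires P·MP_N = w: 7·18·N^(-1/4) = 18.
So N^(-1/4) = 1/7, which gives N = 2401.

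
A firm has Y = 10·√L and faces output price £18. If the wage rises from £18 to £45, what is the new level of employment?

From P·MP_L = w with MP_L = 5·L^(-1/2), the labor demand is L(w) = (90/w)^(2).
At w = 18: L = 25. At w = 45: L = 4.

L* = 4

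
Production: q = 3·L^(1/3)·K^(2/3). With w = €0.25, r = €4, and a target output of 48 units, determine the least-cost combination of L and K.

Cost minimization requires the marginal rate of technical substitution to equal the input-price ratio: MP_L/MP_K = w/r.
Here MP_L/MP_K = (1/3)·(K/L)/(2/3) = 0.5·(K/L). Setting this equal to 0.25/4 = 0.0625 gives K = 0.125L.
Substituting into q = 48: 3·L^(1/3)·(0.125L)^(2/3) = 48.
Solving, L = 64 and K = 8.

L* = 64, K* = 8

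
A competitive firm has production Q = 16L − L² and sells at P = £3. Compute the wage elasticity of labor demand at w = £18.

ε = -0.6

From P·MP_L = w with MP_L = 16 − 2L, labor demand is L(w) = (16 − w/3)/2.
dL/dw = −1/(6) = -1/6.
At w = 18, L = 5, so ε = (dL/dw)·(w/L) = (-1/6)·(18/5) = -0.6.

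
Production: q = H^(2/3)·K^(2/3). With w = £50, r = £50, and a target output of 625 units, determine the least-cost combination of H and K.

Cost minimization requires the marginal rate of technical substitution to equal the input-price ratio: MP_H/MP_K = w/r.
Here MP_H/MP_K = (2/3)·(K/H)/(2/3) = (K/H). Setting this equal to 50/50 = 1 gives K = H.
Substituting into q = 625: H^(2/3)·(H)^(2/3) = 625.
Solving, H = 125 and K = 125.

H* = 125, K* = 125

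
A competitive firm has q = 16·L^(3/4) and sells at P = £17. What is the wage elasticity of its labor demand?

MP_L = (3/4)·16·L^(-1/4), so P·MP_L = w gives 204·L^(-1/4) = w.
Solving, L(w) = (204/w)^(4). This is a constant-elasticity form: L ∝ w^(−4), so ε = −4.

ε = -4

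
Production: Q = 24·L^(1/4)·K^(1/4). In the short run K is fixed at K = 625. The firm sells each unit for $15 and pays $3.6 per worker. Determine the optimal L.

L* = 625

With K = 625, MP_L = (1/4)·24·L^(-3/4)·625^(1/4) = 30·L^(-3/4).
Profit maximization for a price taker requires P·MP_L = w: 15·30·L^(-3/4) = 3.6.
So L^(-3/4) = 0.008, which gives L = 625.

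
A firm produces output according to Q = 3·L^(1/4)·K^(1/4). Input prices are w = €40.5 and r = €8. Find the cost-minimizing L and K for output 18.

Cost minimization requires the marginal rate of technical substitution to equal the input-price ratio: MP_L/MP_K = w/r.
Here MP_L/MP_K = (1/4)·(K/L)/(1/4) = (K/L). Setting this equal to 40.5/8 = 5.0625 gives K = 5.0625L.
Substituting into Q = 18: 3·L^(1/4)·(5.0625L)^(1/4) = 18.
Solving, L = 16 and K = 81.

L* = 16, K* = 81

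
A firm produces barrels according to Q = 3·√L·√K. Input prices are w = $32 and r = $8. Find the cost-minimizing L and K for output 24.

Cost minimization requires the marginal rate of technical substitution to equal the input-price ratio: MP_L/MP_K = w/r.
Here MP_L/MP_K = (1/2)·(K/L)/(1/2) = (K/L). Setting this equal to 32/8 = 4 gives K = 4L.
Substituting into Q = 24: 3·L^(1/2)·(4L)^(1/2) = 24.
Solving, L = 4 and K = 16.

L* = 4, K* = 16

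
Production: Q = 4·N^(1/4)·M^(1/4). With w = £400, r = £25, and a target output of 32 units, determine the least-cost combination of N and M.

Cost minimization requires the marginal rate of technical substitution to equal the input-price ratio: MP_N/MP_M = w/r.
Here MP_N/MP_M = (1/4)·(M/N)/(1/4) = (M/N). Setting this equal to 400/25 = 16 gives M = 16N.
Substituting into Q = 32: 4·N^(1/4)·(16N)^(1/4) = 32.
Solving, N = 16 and M = 256.

N* = 16, M* = 256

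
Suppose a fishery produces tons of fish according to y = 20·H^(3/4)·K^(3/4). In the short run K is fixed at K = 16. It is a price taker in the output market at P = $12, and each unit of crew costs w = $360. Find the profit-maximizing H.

H* = 256

With K = 16, MP_H = (3/4)·20·H^(-1/4)·16^(3/4) = 120·H^(-1/4).
Profit maximization for a price taker requires P·MP_H = w: 12·120·H^(-1/4) = 360.
So H^(-1/4) = 0.25, which gives H = 256.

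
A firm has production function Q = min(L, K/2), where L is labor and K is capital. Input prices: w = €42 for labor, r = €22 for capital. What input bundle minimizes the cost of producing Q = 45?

With a fixed-proportions technology, the cost-minimizing bundle uses no slack in either input: L = K/2 = Q.
So L = 45 and K = 2·45 = 90.

L* = 45, K* = 90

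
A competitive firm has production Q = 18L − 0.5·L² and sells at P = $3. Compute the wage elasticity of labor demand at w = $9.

From P·MP_L = w with MP_L = 18 − L, labor demand is L(w) = 18 − w/3.
dL/dw = −1/(3) = -1/3.
At w = 9, L = 15, so ε = (dL/dw)·(w/L) = (-1/3)·(9/15) = -0.2.

ε = -0.2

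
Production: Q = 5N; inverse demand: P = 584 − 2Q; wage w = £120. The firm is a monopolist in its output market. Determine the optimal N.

Marginal revenue from the inverse demand is MR = 584 − 4Q.
The marginal product is MP_N = 5.
A monopolist hires until marginal revenue product equals the wage: MR·MP_N = w.
(584 − 20N)·5 = 120, so N = 28.

N* = 28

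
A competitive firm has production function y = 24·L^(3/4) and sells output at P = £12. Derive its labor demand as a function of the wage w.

MP_L = (3/4)·24·L^(-1/4) = 18·L^(-1/4).
Setting P·MP_L = w: 216·L^(-1/4) = w.
Solving for L: L^(-1/4) = w/216, so L = (216/w)^(4).

L(w) = (216/w)^(4)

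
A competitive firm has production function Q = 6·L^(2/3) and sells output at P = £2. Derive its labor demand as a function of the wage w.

MP_L = (2/3)·6·L^(-1/3) = 4·L^(-1/3).
Setting P·MP_L = w: 8·L^(-1/3) = w.
Solving for L: L^(-1/3) = w/8, so L = (8/w)^(3).

L(w) = 512/w³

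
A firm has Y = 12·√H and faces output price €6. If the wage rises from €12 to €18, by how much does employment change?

From P·MP_H = w with MP_H = 6·H^(-1/2), the labor demand is H(w) = (36/w)^(2).
At w = 12: H = 9. At w = 18: H = 4.
ΔH = 4 − 9 = -5.

ΔH = -5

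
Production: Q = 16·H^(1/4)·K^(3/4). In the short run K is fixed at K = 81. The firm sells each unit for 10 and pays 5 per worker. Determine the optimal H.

With K = 81, MP_H = (1/4)·16·H^(-3/4)·81^(3/4) = 108·H^(-3/4).
Profit maximization for a price taker requires P·MP_H = w: 10·108·H^(-3/4) = 5.
So H^(-3/4) = 1/216, which gives H = 1296.

H* = 1296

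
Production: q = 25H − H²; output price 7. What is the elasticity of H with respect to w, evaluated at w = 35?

From P·MP_H = w with MP_H = 25 − 2H, labor demand is H(w) = (25 − w/7)/2.
dH/dw = −1/(14) = -1/14.
At w = 35, H = 10, so ε = (dH/dw)·(w/H) = (-1/14)·(35/10) = -0.25.

ε = -0.25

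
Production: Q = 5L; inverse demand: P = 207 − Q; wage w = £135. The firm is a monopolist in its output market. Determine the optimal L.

Marginal revenue from the inverse demand is MR = 207 − 2Q.
The marginal product is MP_L = 5.
A monopolist hires until marginal revenue product equals the wage: MR·MP_L = w.
(207 − 10L)·5 = 135, so L = 18.

L* = 18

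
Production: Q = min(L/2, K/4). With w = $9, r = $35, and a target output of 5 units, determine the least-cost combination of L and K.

L* = 10, K* = 20

With a fixed-proportions technology, the cost-minimizing bundle uses no slack in either input: L/2 = K/4 = Q.
So L = 2·5 = 10 and K = 4·5 = 20.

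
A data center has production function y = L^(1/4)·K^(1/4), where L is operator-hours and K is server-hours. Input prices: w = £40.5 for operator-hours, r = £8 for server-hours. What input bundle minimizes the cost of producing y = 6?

L* = 16, K* = 81

Cost minimization requires the marginal rate of technical substitution to equal the input-price ratio: MP_L/MP_K = w/r.
Here MP_L/MP_K = (1/4)·(K/L)/(1/4) = (K/L). Setting this equal to 40.5/8 = 5.0625 gives K = 5.0625L.
Substituting into y = 6: L^(1/4)·(5.0625L)^(1/4) = 6.
Solving, L = 16 and K = 81.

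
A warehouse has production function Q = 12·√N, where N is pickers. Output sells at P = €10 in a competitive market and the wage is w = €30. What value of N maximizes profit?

N* = 4

MP_N = (1/2)·12·N^(-1/2) = 6·N^(-1/2).
Profit maximization for a price taker requires P·MP_N = w: 10·6·N^(-1/2) = 30.
So N^(-1/2) = 0.5, which gives N = 4.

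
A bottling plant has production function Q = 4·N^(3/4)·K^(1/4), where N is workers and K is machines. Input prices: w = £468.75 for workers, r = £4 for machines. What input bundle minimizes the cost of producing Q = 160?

N* = 16, K* = 625

Cost minimization requires the marginal rate of technical substitution to equal the input-price ratio: MP_N/MP_K = w/r.
Here MP_N/MP_K = (3/4)·(K/N)/(1/4) = 3·(K/N). Setting this equal to 468.75/4 = 117.1875 gives K = 39.0625N.
Substituting into Q = 160: 4·N^(3/4)·(39.0625N)^(1/4) = 160.
Solving, N = 16 and K = 625.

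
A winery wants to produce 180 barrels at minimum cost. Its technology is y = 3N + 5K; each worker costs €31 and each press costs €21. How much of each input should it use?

The inputs are perfect substitutes, so the firm uses whichever has the lower cost per unit of output.
Cost per unit of output via N is w/3 = 31/3; via K it is r/5 = 4.2. K is cheaper.
Producing y = 180 with K alone: N = 0, K = 36.

N* = 0, K* = 36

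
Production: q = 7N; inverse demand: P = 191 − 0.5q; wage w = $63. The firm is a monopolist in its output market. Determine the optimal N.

Marginal revenue from the inverse demand is MR = 191 − q.
The marginal product is MP_N = 7.
A monopolist hires until marginal revenue product equals the wage: MR·MP_N = w.
(191 − 7N)·7 = 63, so N = 26.

N* = 26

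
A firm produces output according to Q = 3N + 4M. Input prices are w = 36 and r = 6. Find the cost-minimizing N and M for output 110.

N* = 0, M* = 27.5

The inputs are perfect substitutes, so the firm uses whichever has the lower cost per unit of output.
Cost per unit of output via N is w/3 = 12; via M it is r/4 = 1.5. M is cheaper.
Producing Q = 110 with M alone: N = 0, M = 27.5.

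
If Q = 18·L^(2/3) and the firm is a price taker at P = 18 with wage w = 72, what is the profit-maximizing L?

L* = 27

MP_L = (2/3)·18·L^(-1/3) = 12·L^(-1/3).
Profit maximization for a price taker requires P·MP_L = w: 18·12·L^(-1/3) = 72.
So L^(-1/3) = 1/3, which gives L = 27.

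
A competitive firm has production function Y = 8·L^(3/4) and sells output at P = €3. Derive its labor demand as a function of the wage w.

L(w) = 104976/w^(4)

MP_L = (3/4)·8·L^(-1/4) = 6·L^(-1/4).
Setting P·MP_L = w: 18·L^(-1/4) = w.
Solving for L: L^(-1/4) = w/18, so L = (18/w)^(4).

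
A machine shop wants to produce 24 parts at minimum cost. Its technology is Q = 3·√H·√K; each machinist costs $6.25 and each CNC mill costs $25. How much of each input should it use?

H* = 16, K* = 4

Cost minimization requires the marginal rate of technical substitution to equal the input-price ratio: MP_H/MP_K = w/r.
Here MP_H/MP_K = (1/2)·(K/H)/(1/2) = (K/H). Setting this equal to 6.25/25 = 0.25 gives K = 0.25H.
Substituting into Q = 24: 3·H^(1/2)·(0.25H)^(1/2) = 24.
Solving, H = 16 and K = 4.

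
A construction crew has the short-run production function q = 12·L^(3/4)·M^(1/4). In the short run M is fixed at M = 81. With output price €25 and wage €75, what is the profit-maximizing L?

L* = 6561

With M = 81, MP_L = (3/4)·12·L^(-1/4)·81^(1/4) = 27·L^(-1/4).
Profit maximization for a price taker requires P·MP_L = w: 25·27·L^(-1/4) = 75.
So L^(-1/4) = 1/9, which gives L = 6561.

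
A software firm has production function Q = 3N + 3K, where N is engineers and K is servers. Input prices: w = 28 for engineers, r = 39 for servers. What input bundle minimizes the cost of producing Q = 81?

The inputs are perfect substitutes, so the firm uses whichever has the lower cost per unit of output.
Cost per unit of output via N is w/3 = 28/3; via K it is r/3 = 13. N is cheaper.
Producing Q = 81 with N alone: N = 27, K = 0.

N* = 27, K* = 0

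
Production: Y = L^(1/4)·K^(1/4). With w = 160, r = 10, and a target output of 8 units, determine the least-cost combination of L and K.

Cost minimization requires the marginal rate of technical substitution to equal the input-price ratio: MP_L/MP_K = w/r.
Here MP_L/MP_K = (1/4)·(K/L)/(1/4) = (K/L). Setting this equal to 160/10 = 16 gives K = 16L.
Substituting into Y = 8: L^(1/4)·(16L)^(1/4) = 8.
Solving, L = 16 and K = 256.

L* = 16, K* = 256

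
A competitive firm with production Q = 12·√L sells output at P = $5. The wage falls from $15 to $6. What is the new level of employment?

L* = 25

From P·MP_L = w with MP_L = 6·L^(-1/2), the labor demand is L(w) = (30/w)^(2).
At w = 15: L = 4. At w = 6: L = 25.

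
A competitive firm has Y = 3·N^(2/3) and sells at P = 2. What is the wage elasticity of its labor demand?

ε = -3

MP_N = (2/3)·3·N^(-1/3), so P·MP_N = w gives 4·N^(-1/3) = w.
Solving, N(w) = (4/w)^(3). This is a constant-elasticity form: N ∝ w^(−3), so ε = −3.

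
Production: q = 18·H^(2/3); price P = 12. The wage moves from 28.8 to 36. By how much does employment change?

From P·MP_H = w with MP_H = 12·H^(-1/3), the labor demand is H(w) = (144/w)^(3).
At w = 28.8: H = 125. At w = 36: H = 64.
ΔH = 64 − 125 = -61.

ΔH = -61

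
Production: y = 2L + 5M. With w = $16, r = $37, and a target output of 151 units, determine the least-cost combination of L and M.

L* = 0, M* = 30.2

The inputs are perfect substitutes, so the firm uses whichever has the lower cost per unit of output.
Cost per unit of output via L is w/2 = 8; via M it is r/5 = 7.4. M is cheaper.
Producing y = 151 with M alone: L = 0, M = 30.2.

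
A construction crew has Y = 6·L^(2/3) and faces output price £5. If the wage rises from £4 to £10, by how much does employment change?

ΔL = -117

From P·MP_L = w with MP_L = 4·L^(-1/3), the labor demand is L(w) = (20/w)^(3).
At w = 4: L = 125. At w = 10: L = 8.
ΔL = 8 − 125 = -117.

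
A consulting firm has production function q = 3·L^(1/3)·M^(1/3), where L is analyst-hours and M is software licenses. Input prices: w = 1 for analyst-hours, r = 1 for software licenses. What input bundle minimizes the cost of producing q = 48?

L* = 64, M* = 64

Cost minimization requires the marginal rate of technical substitution to equal the input-price ratio: MP_L/MP_M = w/r.
Here MP_L/MP_M = (1/3)·(M/L)/(1/3) = (M/L). Setting this equal to 1/1 = 1 gives M = L.
Substituting into q = 48: 3·L^(1/3)·(L)^(1/3) = 48.
Solving, L = 64 and M = 64.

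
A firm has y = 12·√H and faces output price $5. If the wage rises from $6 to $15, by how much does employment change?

ΔH = -21

From P·MP_H = w with MP_H = 6·H^(-1/2), the labor demand is H(w) = (30/w)^(2).
At w = 6: H = 25. At w = 15: H = 4.
ΔH = 4 − 25 = -21.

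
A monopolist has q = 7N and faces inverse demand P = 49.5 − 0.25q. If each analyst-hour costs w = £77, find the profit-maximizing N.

N* = 11

Marginal revenue from the inverse demand is MR = 49.5 − 0.5q.
The marginal product is MP_N = 7.
A monopolist hires until marginal revenue product equals the wage: MR·MP_N = w.
(49.5 − 3.5N)·7 = 77, so N = 11.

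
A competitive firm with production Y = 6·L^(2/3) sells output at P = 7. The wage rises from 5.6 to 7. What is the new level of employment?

From P·MP_L = w with MP_L = 4·L^(-1/3), the labor demand is L(w) = (28/w)^(3).
At w = 5.6: L = 125. At w = 7: L = 64.

L* = 64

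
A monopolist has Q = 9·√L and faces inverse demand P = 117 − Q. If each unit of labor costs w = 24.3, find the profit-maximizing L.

L* = 25

Marginal revenue from the inverse demand is MR = 117 − 2Q.
The marginal product is MP_L = 4.5·L^(-1/2).
A monopolist hires until marginal revenue product equals the wage: MR·MP_L = w.
At L, Q = 9·√L. Substituting and solving: (117 − 18·√L)·4.5·L^(-1/2) = 24.3 gives L = 25.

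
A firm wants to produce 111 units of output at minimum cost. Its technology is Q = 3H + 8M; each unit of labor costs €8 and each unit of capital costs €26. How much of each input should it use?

H* = 37, M* = 0

The inputs are perfect substitutes, so the firm uses whichever has the lower cost per unit of output.
Cost per unit of output via H is w/3 = 8/3; via M it is r/8 = 3.25. H is cheaper.
Producing Q = 111 with H alone: H = 37, M = 0.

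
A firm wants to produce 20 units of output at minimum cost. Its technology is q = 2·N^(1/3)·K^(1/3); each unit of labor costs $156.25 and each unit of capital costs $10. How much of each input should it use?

Cost minimization requires the marginal rate of technical substitution to equal the input-price ratio: MP_N/MP_K = w/r.
Here MP_N/MP_K = (1/3)·(K/N)/(1/3) = (K/N). Setting this equal to 156.25/10 = 15.625 gives K = 15.625N.
Substituting into q = 20: 2·N^(1/3)·(15.625N)^(1/3) = 20.
Solving, N = 8 and K = 125.

N* = 8, K* = 125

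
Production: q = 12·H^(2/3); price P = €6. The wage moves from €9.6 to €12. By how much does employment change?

From P·MP_H = w with MP_H = 8·H^(-1/3), the labor demand is H(w) = (48/w)^(3).
At w = 9.6: H = 125. At w = 12: H = 64.
ΔH = 64 − 125 = -61.

ΔH = -61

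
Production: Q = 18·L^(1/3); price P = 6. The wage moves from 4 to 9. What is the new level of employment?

From P·MP_L = w with MP_L = 6·L^(-2/3), the labor demand is L(w) = (36/w)^(3/2).
At w = 4: L = 27. At w = 9: L = 8.

L* = 8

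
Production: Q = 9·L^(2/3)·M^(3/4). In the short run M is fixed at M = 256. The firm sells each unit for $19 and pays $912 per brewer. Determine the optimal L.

L* = 512

With M = 256, MP_L = (2/3)·9·L^(-1/3)·256^(3/4) = 384·L^(-1/3).
Profit maximization for a price taker requires P·MP_L = w: 19·384·L^(-1/3) = 912.
So L^(-1/3) = 0.125, which gives L = 512.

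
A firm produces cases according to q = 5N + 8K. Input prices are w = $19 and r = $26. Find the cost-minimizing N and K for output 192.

N* = 0, K* = 24

The inputs are perfect substitutes, so the firm uses whichever has the lower cost per unit of output.
Cost per unit of output via N is w/5 = 3.8; via K it is r/8 = 3.25. K is cheaper.
Producing q = 192 with K alone: N = 0, K = 24.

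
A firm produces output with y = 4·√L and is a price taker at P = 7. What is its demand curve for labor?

MP_L = (1/2)·4·L^(-1/2) = 2·L^(-1/2).
Setting P·MP_L = w: 14·L^(-1/2) = w.
Solving for L: L^(-1/2) = w/14, so L = (14/w)^(2).

L(w) = 196/w²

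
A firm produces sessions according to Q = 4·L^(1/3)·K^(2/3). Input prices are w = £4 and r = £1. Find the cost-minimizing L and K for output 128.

Cost minimization requires the marginal rate of technical substitution to equal the input-price ratio: MP_L/MP_K = w/r.
Here MP_L/MP_K = (1/3)·(K/L)/(2/3) = 0.5·(K/L). Setting this equal to 4/1 = 4 gives K = 8L.
Substituting into Q = 128: 4·L^(1/3)·(8L)^(2/3) = 128.
Solving, L = 8 and K = 64.

L* = 8, K* = 64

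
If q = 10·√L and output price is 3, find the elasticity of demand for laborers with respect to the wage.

ε = -2

MP_L = (1/2)·10·L^(-1/2), so P·MP_L = w gives 15·L^(-1/2) = w.
Solving, L(w) = (15/w)^(2). This is a constant-elasticity form: L ∝ w^(−2), so ε = −2.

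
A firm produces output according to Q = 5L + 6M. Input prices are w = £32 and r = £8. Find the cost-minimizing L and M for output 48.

L* = 0, M* = 8

The inputs are perfect substitutes, so the firm uses whichever has the lower cost per unit of output.
Cost per unit of output via L is w/5 = 6.4; via M it is r/6 = 4/3. M is cheaper.
Producing Q = 48 with M alone: L = 0, M = 8.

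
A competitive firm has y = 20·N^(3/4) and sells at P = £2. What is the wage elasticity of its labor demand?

MP_N = (3/4)·20·N^(-1/4), so P·MP_N = w gives 30·N^(-1/4) = w.
Solving, N(w) = (30/w)^(4). This is a constant-elasticity form: N ∝ w^(−4), so ε = −4.

ε = -4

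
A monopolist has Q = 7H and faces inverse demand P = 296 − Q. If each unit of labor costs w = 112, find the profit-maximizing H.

H* = 20

Marginal revenue from the inverse demand is MR = 296 − 2Q.
The marginal product is MP_H = 7.
A monopolist hires until marginal revenue product equals the wage: MR·MP_H = w.
(296 − 14H)·7 = 112, so H = 20.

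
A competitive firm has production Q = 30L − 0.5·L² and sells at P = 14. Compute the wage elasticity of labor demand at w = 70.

From P·MP_L = w with MP_L = 30 − L, labor demand is L(w) = 30 − w/14.
dL/dw = −1/(14) = -1/14.
At w = 70, L = 25, so ε = (dL/dw)·(w/L) = (-1/14)·(70/25) = -0.2.

ε = -0.2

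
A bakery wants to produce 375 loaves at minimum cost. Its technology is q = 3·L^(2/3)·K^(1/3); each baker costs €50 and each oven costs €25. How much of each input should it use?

Cost minimization requires the marginal rate of technical substitution to equal the input-price ratio: MP_L/MP_K = w/r.
Here MP_L/MP_K = (2/3)·(K/L)/(1/3) = 2·(K/L). Setting this equal to 50/25 = 2 gives K = L.
Substituting into q = 375: 3·L^(2/3)·(L)^(1/3) = 375.
Solving, L = 125 and K = 125.

L* = 125, K* = 125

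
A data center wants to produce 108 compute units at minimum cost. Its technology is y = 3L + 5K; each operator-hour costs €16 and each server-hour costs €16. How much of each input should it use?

L* = 0, K* = 21.6

The inputs are perfect substitutes, so the firm uses whichever has the lower cost per unit of output.
Cost per unit of output via L is w/3 = 16/3; via K it is r/5 = 3.2. K is cheaper.
Producing y = 108 with K alone: L = 0, K = 21.6.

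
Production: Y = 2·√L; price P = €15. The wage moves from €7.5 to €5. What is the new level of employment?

From P·MP_L = w with MP_L = L^(-1/2), the labor demand is L(w) = (15/w)^(2).
At w = 7.5: L = 4. At w = 5: L = 9.

L* = 9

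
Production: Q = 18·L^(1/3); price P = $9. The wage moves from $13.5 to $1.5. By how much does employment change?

From P·MP_L = w with MP_L = 6·L^(-2/3), the labor demand is L(w) = (54/w)^(3/2).
At w = 13.5: L = 8. At w = 1.5: L = 216.
ΔL = 216 − 8 = 208.

ΔL = 208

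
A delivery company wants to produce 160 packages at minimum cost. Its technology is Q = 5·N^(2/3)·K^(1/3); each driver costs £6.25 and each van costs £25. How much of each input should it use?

Cost minimization requires the marginal rate of technical substitution to equal the input-price ratio: MP_N/MP_K = w/r.
Here MP_N/MP_K = (2/3)·(K/N)/(1/3) = 2·(K/N). Setting this equal to 6.25/25 = 0.25 gives K = 0.125N.
Substituting into Q = 160: 5·N^(2/3)·(0.125N)^(1/3) = 160.
Solving, N = 64 and K = 8.

N* = 64, K* = 8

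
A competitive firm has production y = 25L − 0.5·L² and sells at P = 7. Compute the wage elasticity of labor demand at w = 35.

ε = -0.25

From P·MP_L = w with MP_L = 25 − L, labor demand is L(w) = 25 − w/7.
dL/dw = −1/(7) = -1/7.
At w = 35, L = 20, so ε = (dL/dw)·(w/L) = (-1/7)·(35/20) = -0.25.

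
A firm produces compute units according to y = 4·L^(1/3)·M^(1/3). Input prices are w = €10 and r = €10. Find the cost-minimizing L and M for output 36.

Cost minimization requires the marginal rate of technical substitution to equal the input-price ratio: MP_L/MP_M = w/r.
Here MP_L/MP_M = (1/3)·(M/L)/(1/3) = (M/L). Setting this equal to 10/10 = 1 gives M = L.
Substituting into y = 36: 4·L^(1/3)·(L)^(1/3) = 36.
Solving, L = 27 and M = 27.

L* = 27, M* = 27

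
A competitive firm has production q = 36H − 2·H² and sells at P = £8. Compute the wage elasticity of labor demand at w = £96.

From P·MP_H = w with MP_H = 36 − 4H, labor demand is H(w) = (36 − w/8)/4.
dH/dw = −1/(32) = -0.03125.
At w = 96, H = 6, so ε = (dH/dw)·(w/H) = (-0.03125)·(96/6) = -0.5.

ε = -0.5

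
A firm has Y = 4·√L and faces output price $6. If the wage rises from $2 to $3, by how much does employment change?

From P·MP_L = w with MP_L = 2·L^(-1/2), the labor demand is L(w) = (12/w)^(2).
At w = 2: L = 36. At w = 3: L = 16.
ΔL = 16 − 36 = -20.

ΔL = -20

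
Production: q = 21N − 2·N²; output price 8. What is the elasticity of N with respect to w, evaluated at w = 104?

From P·MP_N = w with MP_N = 21 − 4N, labor demand is N(w) = (21 − w/8)/4.
dN/dw = −1/(32) = -0.03125.
At w = 104, N = 2, so ε = (dN/dw)·(w/N) = (-0.03125)·(104/2) = -1.625.

ε = -1.625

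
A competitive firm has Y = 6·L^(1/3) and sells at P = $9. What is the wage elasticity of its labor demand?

MP_L = (1/3)·6·L^(-2/3), so P·MP_L = w gives 18·L^(-2/3) = w.
Solving, L(w) = (18/w)^(3/2). This is a constant-elasticity form: L ∝ w^(−3/2), so ε = −3/2.

ε = -1.5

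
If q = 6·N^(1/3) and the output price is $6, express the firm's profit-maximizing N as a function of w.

N(w) = (12/w)^(3/2)

MP_N = (1/3)·6·N^(-2/3) = 2·N^(-2/3).
Setting P·MP_N = w: 12·N^(-2/3) = w.
Solving for N: N^(-2/3) = w/12, so N = (12/w)^(3/2).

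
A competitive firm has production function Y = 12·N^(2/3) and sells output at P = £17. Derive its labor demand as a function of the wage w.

MP_N = (2/3)·12·N^(-1/3) = 8·N^(-1/3).
Setting P·MP_N = w: 136·N^(-1/3) = w.
Solving for N: N^(-1/3) = w/136, so N = (136/w)^(3).

N(w) = 2515456/w³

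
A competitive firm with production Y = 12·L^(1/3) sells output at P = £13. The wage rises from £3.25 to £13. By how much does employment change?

ΔL = -56

From P·MP_L = w with MP_L = 4·L^(-2/3), the labor demand is L(w) = (52/w)^(3/2).
At w = 3.25: L = 64. At w = 13: L = 8.
ΔL = 8 − 64 = -56.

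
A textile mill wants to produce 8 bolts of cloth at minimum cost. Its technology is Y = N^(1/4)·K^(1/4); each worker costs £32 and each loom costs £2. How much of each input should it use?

Cost minimization requires the marginal rate of technical substitution to equal the input-price ratio: MP_N/MP_K = w/r.
Here MP_N/MP_K = (1/4)·(K/N)/(1/4) = (K/N). Setting this equal to 32/2 = 16 gives K = 16N.
Substituting into Y = 8: N^(1/4)·(16N)^(1/4) = 8.
Solving, N = 16 and K = 256.

N* = 16, K* = 256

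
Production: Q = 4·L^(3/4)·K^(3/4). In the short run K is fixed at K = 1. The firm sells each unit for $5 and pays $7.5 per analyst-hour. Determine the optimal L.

With K = 1, MP_L = (3/4)·4·L^(-1/4)·1^(3/4) = 3·L^(-1/4).
Profit maximization for a price taker requires P·MP_L = w: 5·3·L^(-1/4) = 7.5.
So L^(-1/4) = 0.5, which gives L = 16.

L* = 16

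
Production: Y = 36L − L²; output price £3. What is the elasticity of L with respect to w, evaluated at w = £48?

From P·MP_L = w with MP_L = 36 − 2L, labor demand is L(w) = (36 − w/3)/2.
dL/dw = −1/(6) = -1/6.
At w = 48, L = 10, so ε = (dL/dw)·(w/L) = (-1/6)·(48/10) = -0.8.

ε = -0.8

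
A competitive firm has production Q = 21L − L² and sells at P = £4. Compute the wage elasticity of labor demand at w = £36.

From P·MP_L = w with MP_L = 21 − 2L, labor demand is L(w) = (21 − w/4)/2.
dL/dw = −1/(8) = -0.125.
At w = 36, L = 6, so ε = (dL/dw)·(w/L) = (-0.125)·(36/6) = -0.75.

ε = -0.75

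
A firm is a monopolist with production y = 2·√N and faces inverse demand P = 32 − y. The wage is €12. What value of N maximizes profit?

N* = 4

Marginal revenue from the inverse demand is MR = 32 − 2y.
The marginal product is MP_N = N^(-1/2).
A monopolist hires until marginal revenue product equals the wage: MR·MP_N = w.
At N, y = 2·√N. Substituting and solving: (32 − 4·√N)·N^(-1/2) = 12 gives N = 4.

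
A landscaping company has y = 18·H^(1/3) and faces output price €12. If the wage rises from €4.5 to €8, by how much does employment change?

From P·MP_H = w with MP_H = 6·H^(-2/3), the labor demand is H(w) = (72/w)^(3/2).
At w = 4.5: H = 64. At w = 8: H = 27.
ΔH = 27 − 64 = -37.

ΔH = -37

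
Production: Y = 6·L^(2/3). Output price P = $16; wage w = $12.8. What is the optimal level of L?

L* = 125

MP_L = (2/3)·6·L^(-1/3) = 4·L^(-1/3).
Profit maximization for a price taker requires P·MP_L = w: 16·4·L^(-1/3) = 12.8.
So L^(-1/3) = 0.2, which gives L = 125.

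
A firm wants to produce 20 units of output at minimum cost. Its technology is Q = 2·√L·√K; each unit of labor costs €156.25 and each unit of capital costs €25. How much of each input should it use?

Cost minimization requires the marginal rate of technical substitution to equal the input-price ratio: MP_L/MP_K = w/r.
Here MP_L/MP_K = (1/2)·(K/L)/(1/2) = (K/L). Setting this equal to 156.25/25 = 6.25 gives K = 6.25L.
Substituting into Q = 20: 2·L^(1/2)·(6.25L)^(1/2) = 20.
Solving, L = 4 and K = 25.

L* = 4, K* = 25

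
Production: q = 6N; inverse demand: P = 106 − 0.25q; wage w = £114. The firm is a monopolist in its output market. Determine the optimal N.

N* = 29

Marginal revenue from the inverse demand is MR = 106 − 0.5q.
The marginal product is MP_N = 6.
A monopolist hires until marginal revenue product equals the wage: MR·MP_N = w.
(106 − 3N)·6 = 114, so N = 29.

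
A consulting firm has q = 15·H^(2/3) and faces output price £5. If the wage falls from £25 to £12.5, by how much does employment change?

ΔH = 56

From P·MP_H = w with MP_H = 10·H^(-1/3), the labor demand is H(w) = (50/w)^(3).
At w = 25: H = 8. At w = 12.5: H = 64.
ΔH = 64 − 8 = 56.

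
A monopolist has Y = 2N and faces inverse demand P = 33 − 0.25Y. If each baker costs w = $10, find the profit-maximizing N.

N* = 28

Marginal revenue from the inverse demand is MR = 33 − 0.5Y.
The marginal product is MP_N = 2.
A monopolist hires until marginal revenue product equals the wage: MR·MP_N = w.
(33 − N)·2 = 10, so N = 28.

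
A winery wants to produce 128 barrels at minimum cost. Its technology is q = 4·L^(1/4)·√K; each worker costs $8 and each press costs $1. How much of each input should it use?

Cost minimization requires the marginal rate of technical substitution to equal the input-price ratio: MP_L/MP_K = w/r.
Here MP_L/MP_K = (1/4)·(K/L)/(1/2) = 0.5·(K/L). Setting this equal to 8/1 = 8 gives K = 16L.
Substituting into q = 128: 4·L^(1/4)·(16L)^(1/2) = 128.
Solving, L = 16 and K = 256.

L* = 16, K* = 256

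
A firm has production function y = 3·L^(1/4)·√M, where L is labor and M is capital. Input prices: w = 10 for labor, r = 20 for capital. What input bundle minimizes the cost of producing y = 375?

L* = 625, M* = 625

Cost minimization requires the marginal rate of technical substitution to equal the input-price ratio: MP_L/MP_M = w/r.
Here MP_L/MP_M = (1/4)·(M/L)/(1/2) = 0.5·(M/L). Setting this equal to 10/20 = 0.5 gives M = L.
Substituting into y = 375: 3·L^(1/4)·(L)^(1/2) = 375.
Solving, L = 625 and M = 625.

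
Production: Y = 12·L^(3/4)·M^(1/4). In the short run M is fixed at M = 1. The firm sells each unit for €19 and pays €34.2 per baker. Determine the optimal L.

L* = 625

With M = 1, MP_L = (3/4)·12·L^(-1/4)·1^(1/4) = 9·L^(-1/4).
Profit maximization for a price taker requires P·MP_L = w: 19·9·L^(-1/4) = 34.2.
So L^(-1/4) = 0.2, which gives L = 625.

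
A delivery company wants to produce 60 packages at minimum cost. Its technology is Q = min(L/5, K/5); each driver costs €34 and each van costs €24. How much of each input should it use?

L* = 300, K* = 300

With a fixed-proportions technology, the cost-minimizing bundle uses no slack in either input: L/5 = K/5 = Q.
So L = 5·60 = 300 and K = 5·60 = 300.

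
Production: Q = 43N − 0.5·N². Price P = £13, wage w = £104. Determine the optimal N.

N* = 35

The marginal product of N is MP_N = 43 − N.
A price-taking firm hires until the value of the marginal product equals the wage: P·MP_N = w, so 13·(43 − N) = 104.
Then 43 − N = 8, giving N = 35.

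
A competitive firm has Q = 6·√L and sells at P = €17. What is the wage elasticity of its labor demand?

MP_L = (1/2)·6·L^(-1/2), so P·MP_L = w gives 51·L^(-1/2) = w.
Solving, L(w) = (51/w)^(2). This is a constant-elasticity form: L ∝ w^(−2), so ε = −2.

ε = -2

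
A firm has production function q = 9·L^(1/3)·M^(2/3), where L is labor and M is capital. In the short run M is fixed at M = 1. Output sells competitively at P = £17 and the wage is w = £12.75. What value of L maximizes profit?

L* = 8

With M = 1, MP_L = (1/3)·9·L^(-2/3)·1^(2/3) = 3·L^(-2/3).
Profit maximization for a price taker requires P·MP_L = w: 17·3·L^(-2/3) = 12.75.
So L^(-2/3) = 0.25, which gives L = 8.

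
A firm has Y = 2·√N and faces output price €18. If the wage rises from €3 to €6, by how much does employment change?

ΔN = -27

From P·MP_N = w with MP_N = N^(-1/2), the labor demand is N(w) = (18/w)^(2).
At w = 3: N = 36. At w = 6: N = 9.
ΔN = 9 − 36 = -27.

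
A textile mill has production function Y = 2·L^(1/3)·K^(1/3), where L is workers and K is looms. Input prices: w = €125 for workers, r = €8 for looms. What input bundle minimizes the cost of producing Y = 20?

Cost minimization requires the marginal rate of technical substitution to equal the input-price ratio: MP_L/MP_K = w/r.
Here MP_L/MP_K = (1/3)·(K/L)/(1/3) = (K/L). Setting this equal to 125/8 = 15.625 gives K = 15.625L.
Substituting into Y = 20: 2·L^(1/3)·(15.625L)^(1/3) = 20.
Solving, L = 8 and K = 125.

L* = 8, K* = 125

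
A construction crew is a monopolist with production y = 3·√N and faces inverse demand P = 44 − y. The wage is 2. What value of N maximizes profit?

Marginal revenue from the inverse demand is MR = 44 − 2y.
The marginal product is MP_N = 1.5·N^(-1/2).
A monopolist hires until marginal revenue product equals the wage: MR·MP_N = w.
At N, y = 3·√N. Substituting and solving: (44 − 6·√N)·1.5·N^(-1/2) = 2 gives N = 36.

N* = 36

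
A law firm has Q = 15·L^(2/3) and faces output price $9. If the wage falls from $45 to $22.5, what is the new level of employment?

From P·MP_L = w with MP_L = 10·L^(-1/3), the labor demand is L(w) = (90/w)^(3).
At w = 45: L = 8. At w = 22.5: L = 64.

L* = 64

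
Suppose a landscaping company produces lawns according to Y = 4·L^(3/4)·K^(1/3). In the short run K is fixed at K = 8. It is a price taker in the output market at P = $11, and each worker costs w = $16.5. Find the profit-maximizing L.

With K = 8, MP_L = (3/4)·4·L^(-1/4)·8^(1/3) = 6·L^(-1/4).
Profit maximization for a price taker requires P·MP_L = w: 11·6·L^(-1/4) = 16.5.
So L^(-1/4) = 0.25, which gives L = 256.

L* = 256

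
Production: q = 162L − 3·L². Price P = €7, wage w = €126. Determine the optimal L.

The marginal product of L is MP_L = 162 − 6L.
A price-taking firm hires until the value of the marginal product equals the wage: P·MP_L = w, so 7·(162 − 6L) = 126.
Then 162 − 6L = 18, giving L = 24.

L* = 24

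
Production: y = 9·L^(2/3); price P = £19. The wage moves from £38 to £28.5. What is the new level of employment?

L* = 64

From P·MP_L = w with MP_L = 6·L^(-1/3), the labor demand is L(w) = (114/w)^(3).
At w = 38: L = 27. At w = 28.5: L = 64.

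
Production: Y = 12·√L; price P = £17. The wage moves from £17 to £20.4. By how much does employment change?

ΔL = -11

From P·MP_L = w with MP_L = 6·L^(-1/2), the labor demand is L(w) = (102/w)^(2).
At w = 17: L = 36. At w = 20.4: L = 25.
ΔL = 25 − 36 = -11.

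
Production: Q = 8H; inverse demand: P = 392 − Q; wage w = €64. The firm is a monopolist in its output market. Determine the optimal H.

Marginal revenue from the inverse demand is MR = 392 − 2Q.
The marginal product is MP_H = 8.
A monopolist hires until marginal revenue product equals the wage: MR·MP_H = w.
(392 − 16H)·8 = 64, so H = 24.

H* = 24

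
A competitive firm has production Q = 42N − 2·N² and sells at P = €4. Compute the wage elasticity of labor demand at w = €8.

ε = -0.05

From P·MP_N = w with MP_N = 42 − 4N, labor demand is N(w) = (42 − w/4)/4.
dN/dw = −1/(16) = -0.0625.
At w = 8, N = 10, so ε = (dN/dw)·(w/N) = (-0.0625)·(8/10) = -0.05.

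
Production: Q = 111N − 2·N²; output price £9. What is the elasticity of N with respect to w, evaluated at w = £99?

From P·MP_N = w with MP_N = 111 − 4N, labor demand is N(w) = (111 − w/9)/4.
dN/dw = −1/(36) = -1/36.
At w = 99, N = 25, so ε = (dN/dw)·(w/N) = (-1/36)·(99/25) = -0.11.

ε = -0.11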